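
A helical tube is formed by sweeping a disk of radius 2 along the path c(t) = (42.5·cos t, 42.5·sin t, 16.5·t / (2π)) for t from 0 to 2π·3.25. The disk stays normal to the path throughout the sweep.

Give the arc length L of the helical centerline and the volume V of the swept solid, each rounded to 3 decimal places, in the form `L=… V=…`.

2πR = 2π·42.5 = 267.035376
per-turn = √(267.035376² + 16.5²) = √(71307.8918 + 272.25) = √71580.1418 = 267.544654
L = 3.25 × 267.544654 = 869.520125
V = π·2² × L = 12.566371 × 869.520125 = 10926.712147

L=869.520 V=10926.712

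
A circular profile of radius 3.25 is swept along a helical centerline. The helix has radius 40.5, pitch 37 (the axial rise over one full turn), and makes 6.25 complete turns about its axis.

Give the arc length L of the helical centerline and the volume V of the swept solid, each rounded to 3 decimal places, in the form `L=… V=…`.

L=1607.155 V=53330.351

2πR = 2π·40.5 = 254.469005
per-turn = √(254.469005² + 37²) = √(64754.4745 + 1369) = √66123.4745 = 257.144851
L = 6.25 × 257.144851 = 1607.155320
V = π·3.25² × L = 33.183072 × 1607.155320 = 53330.351338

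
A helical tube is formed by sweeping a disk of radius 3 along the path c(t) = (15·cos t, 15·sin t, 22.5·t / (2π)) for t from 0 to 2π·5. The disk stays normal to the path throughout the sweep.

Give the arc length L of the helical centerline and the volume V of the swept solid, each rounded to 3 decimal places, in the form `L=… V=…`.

2πR = 2π·15 = 94.247780
per-turn = √(94.247780² + 22.5²) = √(8882.6440 + 506.25) = √9388.8940 = 96.896305
L = 5 × 96.896305 = 484.481526
V = π·3² × L = 28.274334 × 484.481526 = 13698.392426

L=484.482 V=13698.392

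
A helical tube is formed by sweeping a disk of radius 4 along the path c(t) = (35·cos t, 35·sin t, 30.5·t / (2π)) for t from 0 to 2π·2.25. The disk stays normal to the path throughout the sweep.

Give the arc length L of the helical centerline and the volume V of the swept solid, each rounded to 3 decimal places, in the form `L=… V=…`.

L=499.537 V=25109.471

2πR = 2π·35 = 219.911486
per-turn = √(219.911486² + 30.5²) = √(48361.0616 + 930.25) = √49291.3116 = 222.016467
L = 2.25 × 222.016467 = 499.537050
V = π·4² × L = 50.265482 × 499.537050 = 25109.470848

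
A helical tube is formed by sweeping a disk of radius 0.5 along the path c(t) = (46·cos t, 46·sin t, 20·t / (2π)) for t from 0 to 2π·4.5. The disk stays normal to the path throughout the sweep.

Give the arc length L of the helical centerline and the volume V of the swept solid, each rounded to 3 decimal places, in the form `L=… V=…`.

L=1303.730 V=1023.947

2πR = 2π·46 = 289.026524
per-turn = √(289.026524² + 20²) = √(83536.3317 + 400) = √83936.3317 = 289.717676
L = 4.5 × 289.717676 = 1303.729541
V = π·0.5² × L = 0.785398 × 1303.729541 = 1023.946787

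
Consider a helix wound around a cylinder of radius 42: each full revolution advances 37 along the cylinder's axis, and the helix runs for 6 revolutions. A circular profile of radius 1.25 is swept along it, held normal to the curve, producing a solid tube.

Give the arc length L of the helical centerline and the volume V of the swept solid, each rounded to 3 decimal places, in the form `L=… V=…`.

L=1598.850 V=7848.337

2πR = 2π·42 = 263.893783
per-turn = √(263.893783² + 37²) = √(69639.9287 + 1369) = √71008.9287 = 266.475006
L = 6 × 266.475006 = 1598.850034
V = π·1.25² × L = 4.908739 × 1598.850034 = 7848.336752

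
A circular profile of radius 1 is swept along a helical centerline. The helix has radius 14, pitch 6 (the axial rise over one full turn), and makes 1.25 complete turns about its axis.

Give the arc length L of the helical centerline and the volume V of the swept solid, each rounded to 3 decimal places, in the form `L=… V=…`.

L=110.211 V=346.239

2πR = 2π·14 = 87.964594
per-turn = √(87.964594² + 6²) = √(7737.7699 + 36) = √7773.7699 = 88.168985
L = 1.25 × 88.168985 = 110.211231
V = π·1² × L = 3.141593 × 110.211231 = 346.238793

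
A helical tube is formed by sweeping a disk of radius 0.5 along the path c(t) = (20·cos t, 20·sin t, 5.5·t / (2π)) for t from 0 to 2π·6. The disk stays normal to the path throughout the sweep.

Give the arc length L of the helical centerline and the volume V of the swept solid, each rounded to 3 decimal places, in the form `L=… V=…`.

L=754.704 V=592.743

2πR = 2π·20 = 125.663706
per-turn = √(125.663706² + 5.5²) = √(15791.3670 + 30.25) = √15821.6170 = 125.784009
L = 6 × 125.784009 = 754.704057
V = π·0.5² × L = 0.785398 × 754.704057 = 592.743180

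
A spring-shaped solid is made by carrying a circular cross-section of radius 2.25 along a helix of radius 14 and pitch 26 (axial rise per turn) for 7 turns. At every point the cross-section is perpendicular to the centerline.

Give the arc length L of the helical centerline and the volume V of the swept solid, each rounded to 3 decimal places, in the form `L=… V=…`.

2πR = 2π·14 = 87.964594
per-turn = √(87.964594² + 26²) = √(7737.7699 + 676) = √8413.7699 = 91.726604
L = 7 × 91.726604 = 642.086227
V = π·2.25² × L = 15.904313 × 642.086227 = 10211.940202

L=642.086 V=10211.940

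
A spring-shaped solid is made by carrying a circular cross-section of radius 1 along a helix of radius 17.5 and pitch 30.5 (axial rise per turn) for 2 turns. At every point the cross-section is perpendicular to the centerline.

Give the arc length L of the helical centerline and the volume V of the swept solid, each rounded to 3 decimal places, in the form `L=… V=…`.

L=228.215 V=716.958

2πR = 2π·17.5 = 109.955743
per-turn = √(109.955743² + 30.5²) = √(12090.2654 + 930.25) = √13020.5154 = 114.107473
L = 2 × 114.107473 = 228.214946
V = π·1² × L = 3.141593 × 228.214946 = 716.958398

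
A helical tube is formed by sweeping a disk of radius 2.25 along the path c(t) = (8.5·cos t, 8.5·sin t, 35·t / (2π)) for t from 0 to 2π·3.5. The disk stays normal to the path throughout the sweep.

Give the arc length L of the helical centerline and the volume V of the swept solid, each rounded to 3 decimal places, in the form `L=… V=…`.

2πR = 2π·8.5 = 53.407075
per-turn = √(53.407075² + 35²) = √(2852.3157 + 1225) = √4077.3157 = 63.853862
L = 3.5 × 63.853862 = 223.488516
V = π·2.25² × L = 15.904313 × 223.488516 = 3554.431275

L=223.489 V=3554.431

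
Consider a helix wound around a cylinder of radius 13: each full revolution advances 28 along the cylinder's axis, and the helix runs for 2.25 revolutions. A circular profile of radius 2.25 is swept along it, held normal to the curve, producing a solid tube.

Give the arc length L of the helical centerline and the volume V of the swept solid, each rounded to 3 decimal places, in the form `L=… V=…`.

2πR = 2π·13 = 81.681409
per-turn = √(81.681409² + 28²) = √(6671.8526 + 784) = √7455.8526 = 86.347279
L = 2.25 × 86.347279 = 194.281378
V = π·2.25² × L = 15.904313 × 194.281378 = 3089.911801

L=194.281 V=3089.912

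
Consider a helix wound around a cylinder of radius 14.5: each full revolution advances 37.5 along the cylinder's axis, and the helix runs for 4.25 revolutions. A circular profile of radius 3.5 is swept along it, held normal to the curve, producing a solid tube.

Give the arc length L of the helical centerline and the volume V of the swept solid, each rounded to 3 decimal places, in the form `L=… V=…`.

L=418.719 V=16114.179

2πR = 2π·14.5 = 91.106187
per-turn = √(91.106187² + 37.5²) = √(8300.3373 + 1406.25) = √9706.5873 = 98.522014
L = 4.25 × 98.522014 = 418.718561
V = π·3.5² × L = 38.484510 × 418.718561 = 16114.178642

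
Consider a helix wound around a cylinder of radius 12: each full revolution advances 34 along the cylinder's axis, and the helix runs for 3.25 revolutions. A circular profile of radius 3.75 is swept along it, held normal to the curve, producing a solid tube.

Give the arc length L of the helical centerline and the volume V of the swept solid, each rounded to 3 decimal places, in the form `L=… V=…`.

2πR = 2π·12 = 75.398224
per-turn = √(75.398224² + 34²) = √(5684.8921 + 1156) = √6840.8921 = 82.709686
L = 3.25 × 82.709686 = 268.806479
V = π·3.75² × L = 44.178647 × 268.806479 = 11875.506466

L=268.806 V=11875.506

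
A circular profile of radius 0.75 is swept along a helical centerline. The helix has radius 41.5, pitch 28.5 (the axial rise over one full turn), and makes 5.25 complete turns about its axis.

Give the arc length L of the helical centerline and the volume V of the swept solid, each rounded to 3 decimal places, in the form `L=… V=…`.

2πR = 2π·41.5 = 260.752190
per-turn = √(260.752190² + 28.5²) = √(67991.7047 + 812.25) = √68803.9547 = 262.305079
L = 5.25 × 262.305079 = 1377.101667
V = π·0.75² × L = 1.767146 × 1377.101667 = 2433.539521

L=1377.102 V=2433.540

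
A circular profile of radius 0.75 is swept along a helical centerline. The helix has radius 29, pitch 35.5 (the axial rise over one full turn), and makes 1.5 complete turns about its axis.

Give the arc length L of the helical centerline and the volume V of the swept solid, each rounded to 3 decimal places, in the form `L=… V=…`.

L=278.458 V=492.075

2πR = 2π·29 = 182.212374
per-turn = √(182.212374² + 35.5²) = √(33201.3492 + 1260.25) = √34461.5992 = 185.638356
L = 1.5 × 185.638356 = 278.457534
V = π·0.75² × L = 1.767146 × 278.457534 = 492.075080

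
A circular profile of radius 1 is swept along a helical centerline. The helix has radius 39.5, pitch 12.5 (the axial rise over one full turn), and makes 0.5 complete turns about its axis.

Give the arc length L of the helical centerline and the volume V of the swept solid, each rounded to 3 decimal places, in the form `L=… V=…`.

2πR = 2π·39.5 = 248.185820
per-turn = √(248.185820² + 12.5²) = √(61596.2011 + 156.25) = √61752.4511 = 248.500405
L = 0.5 × 248.500405 = 124.250202
V = π·1² × L = 3.141593 × 124.250202 = 390.343523

L=124.250 V=390.344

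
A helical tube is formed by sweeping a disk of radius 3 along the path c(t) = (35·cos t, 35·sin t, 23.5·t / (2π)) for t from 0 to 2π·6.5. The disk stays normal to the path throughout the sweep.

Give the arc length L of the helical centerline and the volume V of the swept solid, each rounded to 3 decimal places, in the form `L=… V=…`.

2πR = 2π·35 = 219.911486
per-turn = √(219.911486² + 23.5²) = √(48361.0616 + 552.25) = √48913.3116 = 221.163540
L = 6.5 × 221.163540 = 1437.563012
V = π·3² × L = 28.274334 × 1437.563012 = 40646.136580

L=1437.563 V=40646.137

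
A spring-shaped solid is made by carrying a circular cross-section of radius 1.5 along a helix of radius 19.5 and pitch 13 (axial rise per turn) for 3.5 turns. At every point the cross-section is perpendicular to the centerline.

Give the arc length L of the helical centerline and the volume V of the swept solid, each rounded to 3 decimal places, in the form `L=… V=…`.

2πR = 2π·19.5 = 122.522113
per-turn = √(122.522113² + 13²) = √(15011.6683 + 169) = √15180.6683 = 123.209855
L = 3.5 × 123.209855 = 431.234491
V = π·1.5² × L = 7.068583 × 431.234491 = 3048.216998

L=431.234 V=3048.217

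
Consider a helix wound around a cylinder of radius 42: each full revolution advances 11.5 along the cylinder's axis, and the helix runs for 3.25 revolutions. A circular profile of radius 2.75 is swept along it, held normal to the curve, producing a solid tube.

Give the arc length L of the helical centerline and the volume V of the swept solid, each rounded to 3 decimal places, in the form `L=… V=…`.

L=858.469 V=20395.754

2πR = 2π·42 = 263.893783
per-turn = √(263.893783² + 11.5²) = √(69639.9287 + 132.25) = √69772.1787 = 264.144238
L = 3.25 × 264.144238 = 858.468775
V = π·2.75² × L = 23.758294 × 858.468775 = 20395.753918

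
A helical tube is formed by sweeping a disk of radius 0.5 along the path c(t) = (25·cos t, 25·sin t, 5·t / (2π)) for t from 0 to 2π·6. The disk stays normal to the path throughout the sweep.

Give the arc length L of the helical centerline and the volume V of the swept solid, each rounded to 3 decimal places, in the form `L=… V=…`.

2πR = 2π·25 = 157.079633
per-turn = √(157.079633² + 5²) = √(24674.0110 + 25) = √24699.0110 = 157.159190
L = 6 × 157.159190 = 942.955140
V = π·0.5² × L = 0.785398 × 942.955140 = 740.595235

L=942.955 V=740.595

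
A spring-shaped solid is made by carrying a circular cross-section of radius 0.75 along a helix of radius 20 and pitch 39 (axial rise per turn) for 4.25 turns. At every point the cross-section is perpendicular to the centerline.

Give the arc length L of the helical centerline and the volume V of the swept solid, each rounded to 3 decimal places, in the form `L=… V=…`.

L=559.200 V=988.188

2πR = 2π·20 = 125.663706
per-turn = √(125.663706² + 39²) = √(15791.3670 + 1521) = √17312.3670 = 131.576468
L = 4.25 × 131.576468 = 559.199991
V = π·0.75² × L = 1.767146 × 559.199991 = 988.187953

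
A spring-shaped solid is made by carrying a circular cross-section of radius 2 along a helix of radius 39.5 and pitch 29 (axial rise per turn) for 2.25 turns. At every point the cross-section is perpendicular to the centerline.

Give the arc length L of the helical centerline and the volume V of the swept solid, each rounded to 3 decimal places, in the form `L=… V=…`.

L=562.217 V=7065.031

2πR = 2π·39.5 = 248.185820
per-turn = √(248.185820² + 29²) = √(61596.2011 + 841) = √62437.2011 = 249.874371
L = 2.25 × 249.874371 = 562.217334
V = π·2² × L = 12.566371 × 562.217334 = 7065.031382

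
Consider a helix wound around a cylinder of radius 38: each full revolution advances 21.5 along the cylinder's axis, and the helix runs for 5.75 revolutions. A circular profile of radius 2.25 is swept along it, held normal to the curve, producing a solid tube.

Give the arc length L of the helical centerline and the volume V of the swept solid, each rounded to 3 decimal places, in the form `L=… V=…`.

2πR = 2π·38 = 238.761042
per-turn = √(238.761042² + 21.5²) = √(57006.8350 + 462.25) = √57469.0850 = 239.727105
L = 5.75 × 239.727105 = 1378.430856
V = π·2.25² × L = 15.904313 × 1378.430856 = 21922.995512

L=1378.431 V=21922.996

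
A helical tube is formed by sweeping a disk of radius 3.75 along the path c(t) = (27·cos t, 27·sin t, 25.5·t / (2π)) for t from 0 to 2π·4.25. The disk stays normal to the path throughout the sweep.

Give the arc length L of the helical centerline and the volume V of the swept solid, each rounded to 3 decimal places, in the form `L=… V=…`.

L=729.095 V=32210.435

2πR = 2π·27 = 169.646003
per-turn = √(169.646003² + 25.5²) = √(28779.7664 + 650.25) = √29430.0164 = 171.551789
L = 4.25 × 171.551789 = 729.095105
V = π·3.75² × L = 44.178647 × 729.095105 = 32210.435039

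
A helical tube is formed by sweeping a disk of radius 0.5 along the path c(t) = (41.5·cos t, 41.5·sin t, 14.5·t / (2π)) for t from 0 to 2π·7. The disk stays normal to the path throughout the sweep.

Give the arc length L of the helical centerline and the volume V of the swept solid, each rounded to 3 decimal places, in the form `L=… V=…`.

L=1828.085 V=1435.775

2πR = 2π·41.5 = 260.752190
per-turn = √(260.752190² + 14.5²) = √(67991.7047 + 210.25) = √68201.9547 = 261.155040
L = 7 × 261.155040 = 1828.085277
V = π·0.5² × L = 0.785398 × 1828.085277 = 1435.774819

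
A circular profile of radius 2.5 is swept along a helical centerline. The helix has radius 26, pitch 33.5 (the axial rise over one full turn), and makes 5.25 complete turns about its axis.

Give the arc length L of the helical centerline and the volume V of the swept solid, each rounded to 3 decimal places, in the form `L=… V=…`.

L=875.502 V=17190.442

2πR = 2π·26 = 163.362818
per-turn = √(163.362818² + 33.5²) = √(26687.4103 + 1122.25) = √27809.6603 = 166.762287
L = 5.25 × 166.762287 = 875.502006
V = π·2.5² × L = 19.634954 × 875.502006 = 17190.441684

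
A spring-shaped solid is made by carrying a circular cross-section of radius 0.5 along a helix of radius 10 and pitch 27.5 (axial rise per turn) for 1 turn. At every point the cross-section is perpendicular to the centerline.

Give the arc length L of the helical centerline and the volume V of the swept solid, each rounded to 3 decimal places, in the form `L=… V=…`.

L=68.586 V=53.868

2πR = 2π·10 = 62.831853
per-turn = √(62.831853² + 27.5²) = √(3947.8418 + 756.25) = √4704.0918 = 68.586382
L = 1 × 68.586382 = 68.586382
V = π·0.5² × L = 0.785398 × 68.586382 = 53.867618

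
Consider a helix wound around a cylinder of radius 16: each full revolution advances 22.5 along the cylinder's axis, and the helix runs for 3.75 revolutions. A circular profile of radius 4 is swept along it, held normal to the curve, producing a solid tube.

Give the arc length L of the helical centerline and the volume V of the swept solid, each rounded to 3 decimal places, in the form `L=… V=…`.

2πR = 2π·16 = 100.530965
per-turn = √(100.530965² + 22.5²) = √(10106.4749 + 506.25) = √10612.7249 = 103.018080
L = 3.75 × 103.018080 = 386.317802
V = π·4² × L = 50.265482 × 386.317802 = 19418.450690

L=386.318 V=19418.451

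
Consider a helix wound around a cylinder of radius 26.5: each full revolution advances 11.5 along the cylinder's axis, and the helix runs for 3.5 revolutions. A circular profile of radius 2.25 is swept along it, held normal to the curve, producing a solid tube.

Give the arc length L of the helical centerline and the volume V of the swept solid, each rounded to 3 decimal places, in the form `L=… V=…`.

L=584.154 V=9290.564

2πR = 2π·26.5 = 166.504411
per-turn = √(166.504411² + 11.5²) = √(27723.7188 + 132.25) = √27855.9688 = 166.901075
L = 3.5 × 166.901075 = 584.153762
V = π·2.25² × L = 15.904313 × 584.153762 = 9290.564155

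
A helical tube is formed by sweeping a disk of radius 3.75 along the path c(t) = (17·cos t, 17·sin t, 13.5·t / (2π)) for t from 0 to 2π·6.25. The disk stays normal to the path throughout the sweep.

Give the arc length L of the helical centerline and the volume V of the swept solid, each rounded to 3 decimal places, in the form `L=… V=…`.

L=672.899 V=29727.780

2πR = 2π·17 = 106.814150
per-turn = √(106.814150² + 13.5²) = √(11409.2627 + 182.25) = √11591.5127 = 107.663888
L = 6.25 × 107.663888 = 672.899297
V = π·3.75² × L = 44.178647 × 672.899297 = 29727.780316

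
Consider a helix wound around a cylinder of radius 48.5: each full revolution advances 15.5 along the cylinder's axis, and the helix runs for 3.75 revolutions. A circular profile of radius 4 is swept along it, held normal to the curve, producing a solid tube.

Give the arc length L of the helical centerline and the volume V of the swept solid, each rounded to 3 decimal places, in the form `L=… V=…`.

2πR = 2π·48.5 = 304.734487
per-turn = √(304.734487² + 15.5²) = √(92863.1078 + 240.25) = √93103.3578 = 305.128428
L = 3.75 × 305.128428 = 1144.231606
V = π·4² × L = 50.265482 × 1144.231606 = 57515.353741

L=1144.232 V=57515.354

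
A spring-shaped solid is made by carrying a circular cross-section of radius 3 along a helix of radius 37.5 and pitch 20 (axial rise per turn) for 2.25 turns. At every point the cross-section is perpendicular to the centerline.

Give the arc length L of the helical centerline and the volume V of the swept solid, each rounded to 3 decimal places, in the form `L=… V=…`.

L=532.050 V=15043.365

2πR = 2π·37.5 = 235.619449
per-turn = √(235.619449² + 20²) = √(55516.5248 + 400) = √55916.5248 = 236.466752
L = 2.25 × 236.466752 = 532.050192
V = π·3² × L = 28.274334 × 532.050192 = 15043.364765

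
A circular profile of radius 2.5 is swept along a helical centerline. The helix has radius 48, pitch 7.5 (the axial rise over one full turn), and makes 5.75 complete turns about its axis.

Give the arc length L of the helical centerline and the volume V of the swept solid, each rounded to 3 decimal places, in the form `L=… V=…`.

2πR = 2π·48 = 301.592895
per-turn = √(301.592895² + 7.5²) = √(90958.2742 + 56.25) = √91014.5242 = 301.686135
L = 5.75 × 301.686135 = 1734.695277
V = π·2.5² × L = 19.634954 × 1734.695277 = 34060.662121

L=1734.695 V=34060.662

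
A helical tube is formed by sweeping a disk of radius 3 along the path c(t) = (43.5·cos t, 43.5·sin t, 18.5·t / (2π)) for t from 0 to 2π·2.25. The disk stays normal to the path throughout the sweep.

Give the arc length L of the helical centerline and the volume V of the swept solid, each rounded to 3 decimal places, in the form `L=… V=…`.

L=616.374 V=17427.561

2πR = 2π·43.5 = 273.318561
per-turn = √(273.318561² + 18.5²) = √(74703.0357 + 342.25) = √75045.2857 = 273.943946
L = 2.25 × 273.943946 = 616.373879
V = π·3² × L = 28.274334 × 616.373879 = 17427.560856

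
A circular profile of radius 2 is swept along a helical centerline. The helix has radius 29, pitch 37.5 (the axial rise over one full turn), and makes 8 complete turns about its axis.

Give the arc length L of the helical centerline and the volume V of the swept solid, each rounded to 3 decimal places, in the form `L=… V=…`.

L=1488.249 V=18701.894

2πR = 2π·29 = 182.212374
per-turn = √(182.212374² + 37.5²) = √(33201.3492 + 1406.25) = √34607.5992 = 186.031178
L = 8 × 186.031178 = 1488.249424
V = π·2² × L = 12.566371 × 1488.249424 = 18701.893833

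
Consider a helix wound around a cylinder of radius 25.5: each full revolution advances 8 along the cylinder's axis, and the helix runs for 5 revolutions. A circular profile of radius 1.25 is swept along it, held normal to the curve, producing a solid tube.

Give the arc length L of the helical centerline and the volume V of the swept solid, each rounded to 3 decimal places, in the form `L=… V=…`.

2πR = 2π·25.5 = 160.221225
per-turn = √(160.221225² + 8²) = √(25670.8410 + 64) = √25734.8410 = 160.420825
L = 5 × 160.420825 = 802.104124
V = π·1.25² × L = 4.908739 × 802.104124 = 3937.319413

L=802.104 V=3937.319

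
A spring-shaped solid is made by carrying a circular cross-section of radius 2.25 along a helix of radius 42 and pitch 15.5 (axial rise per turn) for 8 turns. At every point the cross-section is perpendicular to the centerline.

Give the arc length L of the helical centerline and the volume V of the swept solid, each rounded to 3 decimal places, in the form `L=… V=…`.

L=2114.789 V=33634.262

2πR = 2π·42 = 263.893783
per-turn = √(263.893783² + 15.5²) = √(69639.9287 + 240.25) = √69880.1787 = 264.348593
L = 8 × 264.348593 = 2114.788744
V = π·2.25² × L = 15.904313 × 2114.788744 = 33634.261717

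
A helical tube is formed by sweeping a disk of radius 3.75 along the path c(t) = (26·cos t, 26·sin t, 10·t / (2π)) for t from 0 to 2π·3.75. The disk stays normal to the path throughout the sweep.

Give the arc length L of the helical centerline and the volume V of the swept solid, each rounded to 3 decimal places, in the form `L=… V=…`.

2πR = 2π·26 = 163.362818
per-turn = √(163.362818² + 10²) = √(26687.4103 + 100) = √26787.4103 = 163.668599
L = 3.75 × 163.668599 = 613.757246
V = π·3.75² × L = 44.178647 × 613.757246 = 27114.964537

L=613.757 V=27114.965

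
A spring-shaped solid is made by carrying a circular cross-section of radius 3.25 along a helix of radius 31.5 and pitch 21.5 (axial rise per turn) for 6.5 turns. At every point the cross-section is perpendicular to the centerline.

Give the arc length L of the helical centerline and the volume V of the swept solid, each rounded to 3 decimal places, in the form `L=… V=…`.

L=1294.050 V=42940.569

2πR = 2π·31.5 = 197.920337
per-turn = √(197.920337² + 21.5²) = √(39172.4599 + 462.25) = √39634.7099 = 199.084680
L = 6.5 × 199.084680 = 1294.050421
V = π·3.25² × L = 33.183072 × 1294.050421 = 42940.568812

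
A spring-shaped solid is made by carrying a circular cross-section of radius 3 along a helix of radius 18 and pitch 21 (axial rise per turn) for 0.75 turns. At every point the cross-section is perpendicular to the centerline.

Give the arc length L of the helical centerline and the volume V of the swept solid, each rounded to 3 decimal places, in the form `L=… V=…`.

L=86.273 V=2439.307

2πR = 2π·18 = 113.097336
per-turn = √(113.097336² + 21²) = √(12791.0073 + 441) = √13232.0073 = 115.030463
L = 0.75 × 115.030463 = 86.272847
V = π·3² × L = 28.274334 × 86.272847 = 2439.307278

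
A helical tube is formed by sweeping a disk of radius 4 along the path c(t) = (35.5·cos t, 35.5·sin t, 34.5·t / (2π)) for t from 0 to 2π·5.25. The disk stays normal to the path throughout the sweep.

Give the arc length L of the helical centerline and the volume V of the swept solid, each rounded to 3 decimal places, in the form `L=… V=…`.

2πR = 2π·35.5 = 223.053078
per-turn = √(223.053078² + 34.5²) = √(49752.6758 + 1190.25) = √50942.9258 = 225.705396
L = 5.25 × 225.705396 = 1184.953329
V = π·4² × L = 50.265482 × 1184.953329 = 59562.250773

L=1184.953 V=59562.251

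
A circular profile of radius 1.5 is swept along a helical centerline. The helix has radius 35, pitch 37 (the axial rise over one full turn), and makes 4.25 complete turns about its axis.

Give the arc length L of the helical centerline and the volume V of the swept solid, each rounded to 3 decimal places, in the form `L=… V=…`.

L=947.760 V=6699.321

2πR = 2π·35 = 219.911486
per-turn = √(219.911486² + 37²) = √(48361.0616 + 1369) = √49730.0616 = 223.002380
L = 4.25 × 223.002380 = 947.760116
V = π·1.5² × L = 7.068583 × 947.760116 = 6699.321488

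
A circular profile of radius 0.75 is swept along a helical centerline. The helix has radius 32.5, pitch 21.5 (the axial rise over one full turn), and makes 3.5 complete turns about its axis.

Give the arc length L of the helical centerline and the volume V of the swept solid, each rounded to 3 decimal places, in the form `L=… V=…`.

2πR = 2π·32.5 = 204.203522
per-turn = √(204.203522² + 21.5²) = √(41699.0786 + 462.25) = √42161.3286 = 205.332240
L = 3.5 × 205.332240 = 718.662838
V = π·0.75² × L = 1.767146 × 718.662838 = 1269.982065

L=718.663 V=1269.982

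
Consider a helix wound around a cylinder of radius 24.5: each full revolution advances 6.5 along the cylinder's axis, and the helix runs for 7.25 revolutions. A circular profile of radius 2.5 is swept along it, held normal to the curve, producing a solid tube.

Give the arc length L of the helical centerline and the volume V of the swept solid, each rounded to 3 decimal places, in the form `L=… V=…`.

L=1117.045 V=21933.133

2πR = 2π·24.5 = 153.938040
per-turn = √(153.938040² + 6.5²) = √(23696.9202 + 42.25) = √23739.1702 = 154.075209
L = 7.25 × 154.075209 = 1117.045269
V = π·2.5² × L = 19.634954 × 1117.045269 = 21933.132558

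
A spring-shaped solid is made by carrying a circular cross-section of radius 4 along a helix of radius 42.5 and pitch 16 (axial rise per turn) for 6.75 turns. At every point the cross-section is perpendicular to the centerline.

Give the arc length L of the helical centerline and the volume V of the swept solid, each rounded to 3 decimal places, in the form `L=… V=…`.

2πR = 2π·42.5 = 267.035376
per-turn = √(267.035376² + 16²) = √(71307.8918 + 256) = √71563.8918 = 267.514283
L = 6.75 × 267.514283 = 1805.721413
V = π·4² × L = 50.265482 × 1805.721413 = 90765.457990

L=1805.721 V=90765.458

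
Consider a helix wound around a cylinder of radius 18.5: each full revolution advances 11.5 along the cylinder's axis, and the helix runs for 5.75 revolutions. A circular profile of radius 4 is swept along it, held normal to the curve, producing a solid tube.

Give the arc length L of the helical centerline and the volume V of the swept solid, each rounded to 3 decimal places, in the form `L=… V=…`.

L=671.637 V=33760.152

2πR = 2π·18.5 = 116.238928
per-turn = √(116.238928² + 11.5²) = √(13511.4884 + 132.25) = √13643.7384 = 116.806414
L = 5.75 × 116.806414 = 671.636882
V = π·4² × L = 50.265482 × 671.636882 = 33760.151926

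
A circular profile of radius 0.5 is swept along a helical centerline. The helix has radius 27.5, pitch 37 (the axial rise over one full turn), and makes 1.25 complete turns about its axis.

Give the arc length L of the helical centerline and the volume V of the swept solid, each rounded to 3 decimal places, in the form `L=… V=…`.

L=220.881 V=173.479

2πR = 2π·27.5 = 172.787596
per-turn = √(172.787596² + 37²) = √(29855.5533 + 1369) = √31224.5533 = 176.704707
L = 1.25 × 176.704707 = 220.880883
V = π·0.5² × L = 0.785398 × 220.880883 = 173.479440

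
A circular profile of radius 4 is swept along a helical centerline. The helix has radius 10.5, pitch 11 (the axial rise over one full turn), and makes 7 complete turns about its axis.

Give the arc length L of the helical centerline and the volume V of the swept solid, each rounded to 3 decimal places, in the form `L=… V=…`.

2πR = 2π·10.5 = 65.973446
per-turn = √(65.973446² + 11²) = √(4352.4955 + 121) = √4473.4955 = 66.884195
L = 7 × 66.884195 = 468.189365
V = π·4² × L = 50.265482 × 468.189365 = 23533.764313

L=468.189 V=23533.764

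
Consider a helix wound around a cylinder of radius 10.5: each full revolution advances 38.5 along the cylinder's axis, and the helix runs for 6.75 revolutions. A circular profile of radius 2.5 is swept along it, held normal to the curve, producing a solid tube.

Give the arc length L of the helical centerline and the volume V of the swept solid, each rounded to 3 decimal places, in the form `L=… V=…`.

L=515.602 V=10123.825

2πR = 2π·10.5 = 65.973446
per-turn = √(65.973446² + 38.5²) = √(4352.4955 + 1482.25) = √5834.7455 = 76.385506
L = 6.75 × 76.385506 = 515.602166
V = π·2.5² × L = 19.634954 × 515.602166 = 10123.824858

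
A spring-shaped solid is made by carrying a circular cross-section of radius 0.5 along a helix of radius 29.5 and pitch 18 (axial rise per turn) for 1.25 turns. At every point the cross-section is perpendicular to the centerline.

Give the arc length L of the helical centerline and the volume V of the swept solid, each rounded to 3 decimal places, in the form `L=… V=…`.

2πR = 2π·29.5 = 185.353967
per-turn = √(185.353967² + 18²) = √(34356.0929 + 324) = √34680.0929 = 186.225919
L = 1.25 × 186.225919 = 232.782399
V = π·0.5² × L = 0.785398 × 232.782399 = 182.826868

L=232.782 V=182.827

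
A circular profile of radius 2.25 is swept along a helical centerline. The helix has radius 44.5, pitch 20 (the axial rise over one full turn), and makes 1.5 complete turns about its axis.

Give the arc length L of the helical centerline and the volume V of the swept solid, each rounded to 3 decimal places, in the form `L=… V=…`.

L=420.474 V=6687.353

2πR = 2π·44.5 = 279.601746
per-turn = √(279.601746² + 20²) = √(78177.1365 + 400) = √78577.1365 = 280.316137
L = 1.5 × 280.316137 = 420.474205
V = π·2.25² × L = 15.904313 × 420.474205 = 6687.353284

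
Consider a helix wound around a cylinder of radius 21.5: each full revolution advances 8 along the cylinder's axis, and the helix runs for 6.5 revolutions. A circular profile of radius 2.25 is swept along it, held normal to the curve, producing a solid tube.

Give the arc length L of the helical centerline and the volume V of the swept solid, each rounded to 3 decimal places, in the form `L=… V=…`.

2πR = 2π·21.5 = 135.088484
per-turn = √(135.088484² + 8²) = √(18248.8985 + 64) = √18312.8985 = 135.325159
L = 6.5 × 135.325159 = 879.613531
V = π·2.25² × L = 15.904313 × 879.613531 = 13989.648742

L=879.614 V=13989.649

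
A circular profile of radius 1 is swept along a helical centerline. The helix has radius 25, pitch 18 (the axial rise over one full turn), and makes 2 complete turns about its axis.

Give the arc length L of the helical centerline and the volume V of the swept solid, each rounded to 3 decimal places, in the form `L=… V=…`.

L=316.215 V=993.419

2πR = 2π·25 = 157.079633
per-turn = √(157.079633² + 18²) = √(24674.0110 + 324) = √24998.0110 = 158.107593
L = 2 × 158.107593 = 316.215186
V = π·1² × L = 3.141593 × 316.215186 = 993.419306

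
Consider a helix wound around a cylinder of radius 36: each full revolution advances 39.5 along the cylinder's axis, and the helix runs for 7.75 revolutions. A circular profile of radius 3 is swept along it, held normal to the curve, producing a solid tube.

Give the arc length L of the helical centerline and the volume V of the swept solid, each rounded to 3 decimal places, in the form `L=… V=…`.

2πR = 2π·36 = 226.194671
per-turn = √(226.194671² + 39.5²) = √(51164.0292 + 1560.25) = √52724.2792 = 229.617681
L = 7.75 × 229.617681 = 1779.537024
V = π·3² × L = 28.274334 × 1779.537024 = 50315.223977

L=1779.537 V=50315.224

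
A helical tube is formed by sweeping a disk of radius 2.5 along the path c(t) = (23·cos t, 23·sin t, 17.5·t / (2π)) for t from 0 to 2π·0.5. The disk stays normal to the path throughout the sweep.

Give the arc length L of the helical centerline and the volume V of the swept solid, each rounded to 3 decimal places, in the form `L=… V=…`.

L=72.784 V=1429.120

2πR = 2π·23 = 144.513262
per-turn = √(144.513262² + 17.5²) = √(20884.0829 + 306.25) = √21190.3329 = 145.568997
L = 0.5 × 145.568997 = 72.784499
V = π·2.5² × L = 19.634954 × 72.784499 = 1429.120287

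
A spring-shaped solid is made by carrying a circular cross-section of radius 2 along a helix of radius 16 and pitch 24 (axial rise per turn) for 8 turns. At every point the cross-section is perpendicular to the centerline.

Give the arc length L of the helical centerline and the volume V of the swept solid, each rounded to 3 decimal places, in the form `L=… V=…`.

L=826.848 V=10390.484

2πR = 2π·16 = 100.530965
per-turn = √(100.530965² + 24²) = √(10106.4749 + 576) = √10682.4749 = 103.356059
L = 8 × 103.356059 = 826.848471
V = π·2² × L = 12.566371 × 826.848471 = 10390.484329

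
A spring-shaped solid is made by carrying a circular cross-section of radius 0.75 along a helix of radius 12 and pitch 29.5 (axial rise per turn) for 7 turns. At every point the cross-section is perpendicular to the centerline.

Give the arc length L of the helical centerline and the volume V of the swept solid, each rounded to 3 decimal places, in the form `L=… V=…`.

L=566.747 V=1001.524

2πR = 2π·12 = 75.398224
per-turn = √(75.398224² + 29.5²) = √(5684.8921 + 870.25) = √6555.1421 = 80.963832
L = 7 × 80.963832 = 566.746826
V = π·0.75² × L = 1.767146 × 566.746826 = 1001.524311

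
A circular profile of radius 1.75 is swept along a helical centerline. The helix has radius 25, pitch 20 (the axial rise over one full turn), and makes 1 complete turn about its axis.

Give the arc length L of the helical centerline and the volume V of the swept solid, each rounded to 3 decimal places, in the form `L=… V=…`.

L=158.348 V=1523.484

2πR = 2π·25 = 157.079633
per-turn = √(157.079633² + 20²) = √(24674.0110 + 400) = √25074.0110 = 158.347753
L = 1 × 158.347753 = 158.347753
V = π·1.75² × L = 9.621128 × 158.347753 = 1523.483925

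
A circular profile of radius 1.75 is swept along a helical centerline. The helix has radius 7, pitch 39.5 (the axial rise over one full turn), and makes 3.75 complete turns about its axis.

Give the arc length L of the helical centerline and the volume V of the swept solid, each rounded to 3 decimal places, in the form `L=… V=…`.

2πR = 2π·7 = 43.982297
per-turn = √(43.982297² + 39.5²) = √(1934.4425 + 1560.25) = √3494.6925 = 59.115924
L = 3.75 × 59.115924 = 221.684715
V = π·1.75² × L = 9.621128 × 221.684715 = 2132.856906

L=221.685 V=2132.857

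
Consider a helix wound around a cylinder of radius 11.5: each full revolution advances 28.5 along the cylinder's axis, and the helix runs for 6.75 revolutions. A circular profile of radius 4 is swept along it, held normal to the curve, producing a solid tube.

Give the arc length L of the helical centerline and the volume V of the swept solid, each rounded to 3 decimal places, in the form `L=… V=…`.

2πR = 2π·11.5 = 72.256631
per-turn = √(72.256631² + 28.5²) = √(5221.0207 + 812.25) = √6033.2707 = 77.674132
L = 6.75 × 77.674132 = 524.300389
V = π·4² × L = 50.265482 × 524.300389 = 26354.211989

L=524.300 V=26354.212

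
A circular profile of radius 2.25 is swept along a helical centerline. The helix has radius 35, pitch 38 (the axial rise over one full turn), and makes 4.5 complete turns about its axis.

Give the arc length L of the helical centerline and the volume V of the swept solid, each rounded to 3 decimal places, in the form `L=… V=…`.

2πR = 2π·35 = 219.911486
per-turn = √(219.911486² + 38²) = √(48361.0616 + 1444) = √49805.0616 = 223.170476
L = 4.5 × 223.170476 = 1004.267144
V = π·2.25² × L = 15.904313 × 1004.267144 = 15972.178803

L=1004.267 V=15972.179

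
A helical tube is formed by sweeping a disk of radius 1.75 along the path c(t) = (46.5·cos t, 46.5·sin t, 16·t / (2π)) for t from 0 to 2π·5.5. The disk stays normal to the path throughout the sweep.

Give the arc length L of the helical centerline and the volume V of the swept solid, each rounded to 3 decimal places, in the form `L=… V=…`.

2πR = 2π·46.5 = 292.168117
per-turn = √(292.168117² + 16²) = √(85362.2085 + 256) = √85618.2085 = 292.605893
L = 5.5 × 292.605893 = 1609.332410
V = π·1.75² × L = 9.621128 × 1609.332410 = 15483.592310

L=1609.332 V=15483.592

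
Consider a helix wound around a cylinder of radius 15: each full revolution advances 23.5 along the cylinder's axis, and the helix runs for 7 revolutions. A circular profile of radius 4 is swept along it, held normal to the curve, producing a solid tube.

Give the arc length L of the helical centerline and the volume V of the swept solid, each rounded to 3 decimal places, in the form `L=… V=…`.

2πR = 2π·15 = 94.247780
per-turn = √(94.247780² + 23.5²) = √(8882.6440 + 552.25) = √9434.8940 = 97.133382
L = 7 × 97.133382 = 679.933676
V = π·4² × L = 50.265482 × 679.933676 = 34177.194275

L=679.934 V=34177.194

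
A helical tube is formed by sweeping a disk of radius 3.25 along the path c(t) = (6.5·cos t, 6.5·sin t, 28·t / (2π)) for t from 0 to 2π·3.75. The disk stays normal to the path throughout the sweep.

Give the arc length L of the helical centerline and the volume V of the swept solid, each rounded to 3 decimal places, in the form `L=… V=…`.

L=185.690 V=6161.761

2πR = 2π·6.5 = 40.840704
per-turn = √(40.840704² + 28²) = √(1667.9631 + 784) = √2451.9631 = 49.517301
L = 3.75 × 49.517301 = 185.689880
V = π·3.25² × L = 33.183072 × 185.689880 = 6161.760748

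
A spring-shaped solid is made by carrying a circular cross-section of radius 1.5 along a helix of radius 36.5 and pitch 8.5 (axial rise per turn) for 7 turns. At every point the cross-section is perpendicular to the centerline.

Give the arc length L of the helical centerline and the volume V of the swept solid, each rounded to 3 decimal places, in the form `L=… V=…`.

L=1606.456 V=11355.369

2πR = 2π·36.5 = 229.336264
per-turn = √(229.336264² + 8.5²) = √(52595.1219 + 72.25) = √52667.3719 = 229.493729
L = 7 × 229.493729 = 1606.456106
V = π·1.5² × L = 7.068583 × 1606.456106 = 11355.369078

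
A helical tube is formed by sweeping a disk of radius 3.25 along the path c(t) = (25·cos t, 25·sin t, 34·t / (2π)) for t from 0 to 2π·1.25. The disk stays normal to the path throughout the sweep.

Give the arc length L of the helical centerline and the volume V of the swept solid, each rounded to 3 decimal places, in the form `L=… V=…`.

2πR = 2π·25 = 157.079633
per-turn = √(157.079633² + 34²) = √(24674.0110 + 1156) = √25830.0110 = 160.717177
L = 1.25 × 160.717177 = 200.896471
V = π·3.25² × L = 33.183072 × 200.896471 = 6666.362154

L=200.896 V=6666.362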